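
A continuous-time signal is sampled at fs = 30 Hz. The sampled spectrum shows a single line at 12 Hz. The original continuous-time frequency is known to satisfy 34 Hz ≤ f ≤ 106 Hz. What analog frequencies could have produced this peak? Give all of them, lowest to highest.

Frequencies that alias to 12 Hz are k·fs ± 12 Hz for integer k ≥ 0.
k=0: 12 Hz.
k=1: 18 Hz, 42 Hz.
k=2: 48 Hz, 72 Hz.
k=3: 78 Hz, 102 Hz.
k=4: 108 Hz, 132 Hz.
Within [34 Hz, 106 Hz]: 42 Hz, 48 Hz, 72 Hz, 78 Hz, 102 Hz.

42 Hz, 48 Hz, 72 Hz, 78 Hz, 102 Hz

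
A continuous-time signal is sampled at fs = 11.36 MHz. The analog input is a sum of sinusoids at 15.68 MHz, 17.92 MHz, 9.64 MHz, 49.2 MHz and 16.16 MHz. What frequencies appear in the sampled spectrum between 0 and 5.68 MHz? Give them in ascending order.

1.72 MHz, 3.76 MHz, 4.32 MHz, 4.8 MHz

fs/2 = 5.68 MHz.
15.68 MHz mod fs = 4.32 MHz.
4.32 MHz ≤ fs/2 = 5.68 MHz, appears at 4.32 MHz.
17.92 MHz mod fs = 6.56 MHz.
6.56 MHz > fs/2 = 5.68 MHz, folds to fs − 6.56 MHz = 4.8 MHz.
9.64 MHz > fs/2 = 5.68 MHz, folds to fs − 9.64 MHz = 1.72 MHz.
49.2 MHz mod fs = 3.76 MHz.
3.76 MHz ≤ fs/2 = 5.68 MHz, appears at 3.76 MHz.
16.16 MHz mod fs = 4.8 MHz.
4.8 MHz ≤ fs/2 = 5.68 MHz, appears at 4.8 MHz.
Distinct values: {1.72 MHz, 3.76 MHz, 4.32 MHz, 4.8 MHz}.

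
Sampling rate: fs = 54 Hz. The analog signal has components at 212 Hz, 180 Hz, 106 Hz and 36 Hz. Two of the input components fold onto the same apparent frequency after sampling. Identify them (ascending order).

36 Hz, 180 Hz

fs/2 = 27 Hz.
212 Hz mod fs = 50 Hz.
50 Hz > fs/2 = 27 Hz, folds to fs − 50 Hz = 4 Hz.
180 Hz mod fs = 18 Hz.
18 Hz ≤ fs/2 = 27 Hz, appears at 18 Hz.
106 Hz mod fs = 52 Hz.
52 Hz > fs/2 = 27 Hz, folds to fs − 52 Hz = 2 Hz.
36 Hz > fs/2 = 27 Hz, folds to fs − 36 Hz = 18 Hz.
36 Hz and 180 Hz both map to 18 Hz.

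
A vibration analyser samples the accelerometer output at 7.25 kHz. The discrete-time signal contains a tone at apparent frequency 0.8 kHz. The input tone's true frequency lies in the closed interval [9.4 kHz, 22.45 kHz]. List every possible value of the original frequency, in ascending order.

Frequencies that alias to 0.8 kHz are k·fs ± 0.8 kHz for integer k ≥ 0.
k=0: 0.8 kHz.
k=1: 6.45 kHz, 8.05 kHz.
k=2: 13.7 kHz, 15.3 kHz.
k=3: 20.95 kHz, 22.55 kHz.
k=4: 28.2 kHz, 29.8 kHz.
Within [9.4 kHz, 22.45 kHz]: 13.7 kHz, 15.3 kHz, 20.95 kHz.

13.7 kHz, 15.3 kHz, 20.95 kHz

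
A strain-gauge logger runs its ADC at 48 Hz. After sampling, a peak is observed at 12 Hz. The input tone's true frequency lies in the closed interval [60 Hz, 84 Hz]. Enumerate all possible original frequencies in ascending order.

60 Hz, 84 Hz

Frequencies that alias to 12 Hz are k·fs ± 12 Hz for integer k ≥ 0.
k=0: 12 Hz.
k=1: 36 Hz, 60 Hz.
k=2: 84 Hz, 108 Hz.
k=3: 132 Hz, 156 Hz.
Within [60 Hz, 84 Hz]: 60 Hz, 84 Hz.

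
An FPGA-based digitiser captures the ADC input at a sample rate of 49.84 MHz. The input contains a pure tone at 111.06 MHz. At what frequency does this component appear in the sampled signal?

111.06 MHz mod fs = 11.38 MHz.
11.38 MHz ≤ fs/2 = 24.92 MHz, appears at 11.38 MHz.

11.38 MHz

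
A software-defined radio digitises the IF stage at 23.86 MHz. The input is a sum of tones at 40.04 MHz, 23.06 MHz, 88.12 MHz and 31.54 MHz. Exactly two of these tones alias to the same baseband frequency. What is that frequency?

fs/2 = 11.93 MHz.
40.04 MHz mod fs = 16.18 MHz.
16.18 MHz > fs/2 = 11.93 MHz, folds to fs − 16.18 MHz = 7.68 MHz.
23.06 MHz > fs/2 = 11.93 MHz, folds to fs − 23.06 MHz = 0.8 MHz.
88.12 MHz mod fs = 16.54 MHz.
16.54 MHz > fs/2 = 11.93 MHz, folds to fs − 16.54 MHz = 7.32 MHz.
31.54 MHz mod fs = 7.68 MHz.
7.68 MHz ≤ fs/2 = 11.93 MHz, appears at 7.68 MHz.
31.54 MHz and 40.04 MHz both map to 7.68 MHz.

7.68 MHz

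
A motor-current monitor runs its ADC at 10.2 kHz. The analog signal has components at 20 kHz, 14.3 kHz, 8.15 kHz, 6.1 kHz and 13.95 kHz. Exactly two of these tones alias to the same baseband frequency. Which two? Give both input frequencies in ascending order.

fs/2 = 5.1 kHz.
20 kHz mod fs = 9.8 kHz.
9.8 kHz > fs/2 = 5.1 kHz, folds to fs − 9.8 kHz = 0.4 kHz.
14.3 kHz mod fs = 4.1 kHz.
4.1 kHz ≤ fs/2 = 5.1 kHz, appears at 4.1 kHz.
8.15 kHz > fs/2 = 5.1 kHz, folds to fs − 8.15 kHz = 2.05 kHz.
6.1 kHz > fs/2 = 5.1 kHz, folds to fs − 6.1 kHz = 4.1 kHz.
13.95 kHz mod fs = 3.75 kHz.
3.75 kHz ≤ fs/2 = 5.1 kHz, appears at 3.75 kHz.
6.1 kHz and 14.3 kHz both map to 4.1 kHz.

6.1 kHz, 14.3 kHz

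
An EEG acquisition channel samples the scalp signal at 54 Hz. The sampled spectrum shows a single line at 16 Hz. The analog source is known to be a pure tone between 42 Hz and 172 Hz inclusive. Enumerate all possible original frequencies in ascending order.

70 Hz, 92 Hz, 124 Hz, 146 Hz

Frequencies that alias to 16 Hz are k·fs ± 16 Hz for integer k ≥ 0.
k=0: 16 Hz.
k=1: 38 Hz, 70 Hz.
k=2: 92 Hz, 124 Hz.
k=3: 146 Hz, 178 Hz.
k=4: 200 Hz, 232 Hz.
Within [42 Hz, 172 Hz]: 70 Hz, 92 Hz, 124 Hz, 146 Hz.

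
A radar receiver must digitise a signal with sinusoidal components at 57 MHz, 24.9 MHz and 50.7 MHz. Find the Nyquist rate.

114 MHz

Highest-frequency component: 57 MHz.
Nyquist rate = 2 × 57 MHz = 114 MHz.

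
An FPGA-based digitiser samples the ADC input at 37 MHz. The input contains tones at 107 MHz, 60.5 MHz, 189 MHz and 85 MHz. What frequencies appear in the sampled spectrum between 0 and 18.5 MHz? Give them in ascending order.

fs/2 = 18.5 MHz.
107 MHz mod fs = 33 MHz.
33 MHz > fs/2 = 18.5 MHz, folds to fs − 33 MHz = 4 MHz.
60.5 MHz mod fs = 23.5 MHz.
23.5 MHz > fs/2 = 18.5 MHz, folds to fs − 23.5 MHz = 13.5 MHz.
189 MHz mod fs = 4 MHz.
4 MHz ≤ fs/2 = 18.5 MHz, appears at 4 MHz.
85 MHz mod fs = 11 MHz.
11 MHz ≤ fs/2 = 18.5 MHz, appears at 11 MHz.
Distinct values: {4 MHz, 11 MHz, 13.5 MHz}.

4 MHz, 11 MHz, 13.5 MHz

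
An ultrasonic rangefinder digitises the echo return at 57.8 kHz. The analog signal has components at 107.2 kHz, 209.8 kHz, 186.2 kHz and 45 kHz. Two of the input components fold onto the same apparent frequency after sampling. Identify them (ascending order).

45 kHz, 186.2 kHz

fs/2 = 28.9 kHz.
107.2 kHz mod fs = 49.4 kHz.
49.4 kHz > fs/2 = 28.9 kHz, folds to fs − 49.4 kHz = 8.4 kHz.
209.8 kHz mod fs = 36.4 kHz.
36.4 kHz > fs/2 = 28.9 kHz, folds to fs − 36.4 kHz = 21.4 kHz.
186.2 kHz mod fs = 12.8 kHz.
12.8 kHz ≤ fs/2 = 28.9 kHz, appears at 12.8 kHz.
45 kHz > fs/2 = 28.9 kHz, folds to fs − 45 kHz = 12.8 kHz.
45 kHz and 186.2 kHz both map to 12.8 kHz.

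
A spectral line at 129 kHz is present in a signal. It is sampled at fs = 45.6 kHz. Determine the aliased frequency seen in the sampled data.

7.8 kHz

129 kHz mod fs = 37.8 kHz.
37.8 kHz > fs/2 = 22.8 kHz, folds to fs − 37.8 kHz = 7.8 kHz.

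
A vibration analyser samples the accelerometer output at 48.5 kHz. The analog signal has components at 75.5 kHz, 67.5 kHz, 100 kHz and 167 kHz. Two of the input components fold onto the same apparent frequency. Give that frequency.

21.5 kHz

fs/2 = 24.25 kHz.
75.5 kHz mod fs = 27 kHz.
27 kHz > fs/2 = 24.25 kHz, folds to fs − 27 kHz = 21.5 kHz.
67.5 kHz mod fs = 19 kHz.
19 kHz ≤ fs/2 = 24.25 kHz, appears at 19 kHz.
100 kHz mod fs = 3 kHz.
3 kHz ≤ fs/2 = 24.25 kHz, appears at 3 kHz.
167 kHz mod fs = 21.5 kHz.
21.5 kHz ≤ fs/2 = 24.25 kHz, appears at 21.5 kHz.
75.5 kHz and 167 kHz both map to 21.5 kHz.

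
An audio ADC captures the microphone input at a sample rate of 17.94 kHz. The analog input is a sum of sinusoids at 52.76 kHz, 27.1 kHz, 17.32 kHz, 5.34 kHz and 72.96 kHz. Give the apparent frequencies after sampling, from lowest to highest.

0.62 kHz, 1.06 kHz, 1.2 kHz, 5.34 kHz, 8.78 kHz

fs/2 = 8.97 kHz.
52.76 kHz mod fs = 16.88 kHz.
16.88 kHz > fs/2 = 8.97 kHz, folds to fs − 16.88 kHz = 1.06 kHz.
27.1 kHz mod fs = 9.16 kHz.
9.16 kHz > fs/2 = 8.97 kHz, folds to fs − 9.16 kHz = 8.78 kHz.
17.32 kHz > fs/2 = 8.97 kHz, folds to fs − 17.32 kHz = 0.62 kHz.
5.34 kHz ≤ fs/2 = 8.97 kHz, passes unchanged.
72.96 kHz mod fs = 1.2 kHz.
1.2 kHz ≤ fs/2 = 8.97 kHz, appears at 1.2 kHz.
Distinct values: {0.62 kHz, 1.06 kHz, 1.2 kHz, 5.34 kHz, 8.78 kHz}.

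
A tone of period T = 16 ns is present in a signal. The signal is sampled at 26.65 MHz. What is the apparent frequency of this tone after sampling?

T = 16 ns → f = 1/T = 62.5 MHz.
62.5 MHz mod fs = 9.2 MHz.
9.2 MHz ≤ fs/2 = 13.325 MHz, appears at 9.2 MHz.

9.2 MHz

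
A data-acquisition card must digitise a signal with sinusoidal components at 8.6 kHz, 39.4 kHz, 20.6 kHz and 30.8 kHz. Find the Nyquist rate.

Highest-frequency component: 39.4 kHz.
Nyquist rate = 2 × 39.4 kHz = 78.8 kHz.

78.8 kHz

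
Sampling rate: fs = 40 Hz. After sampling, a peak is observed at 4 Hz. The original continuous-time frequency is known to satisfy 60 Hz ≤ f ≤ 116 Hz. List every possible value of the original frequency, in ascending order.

76 Hz, 84 Hz, 116 Hz

Frequencies that alias to 4 Hz are k·fs ± 4 Hz for integer k ≥ 0.
k=0: 4 Hz.
k=1: 36 Hz, 44 Hz.
k=2: 76 Hz, 84 Hz.
k=3: 116 Hz, 124 Hz.
k=4: 156 Hz, 164 Hz.
Within [60 Hz, 116 Hz]: 76 Hz, 84 Hz, 116 Hz.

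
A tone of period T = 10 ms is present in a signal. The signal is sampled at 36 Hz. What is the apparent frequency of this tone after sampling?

8 Hz

T = 10 ms → f = 1/T = 100 Hz.
100 Hz mod fs = 28 Hz.
28 Hz > fs/2 = 18 Hz, folds to fs − 28 Hz = 8 Hz.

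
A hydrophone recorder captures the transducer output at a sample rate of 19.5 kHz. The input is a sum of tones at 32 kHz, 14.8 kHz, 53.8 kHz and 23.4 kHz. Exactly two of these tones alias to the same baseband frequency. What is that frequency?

fs/2 = 9.75 kHz.
32 kHz mod fs = 12.5 kHz.
12.5 kHz > fs/2 = 9.75 kHz, folds to fs − 12.5 kHz = 7 kHz.
14.8 kHz > fs/2 = 9.75 kHz, folds to fs − 14.8 kHz = 4.7 kHz.
53.8 kHz mod fs = 14.8 kHz.
14.8 kHz > fs/2 = 9.75 kHz, folds to fs − 14.8 kHz = 4.7 kHz.
23.4 kHz mod fs = 3.9 kHz.
3.9 kHz ≤ fs/2 = 9.75 kHz, appears at 3.9 kHz.
14.8 kHz and 53.8 kHz both map to 4.7 kHz.

4.7 kHz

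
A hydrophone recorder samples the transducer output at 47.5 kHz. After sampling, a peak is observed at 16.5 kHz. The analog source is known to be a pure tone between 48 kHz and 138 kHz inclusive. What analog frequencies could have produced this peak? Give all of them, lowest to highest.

64 kHz, 78.5 kHz, 111.5 kHz, 126 kHz

Frequencies that alias to 16.5 kHz are k·fs ± 16.5 kHz for integer k ≥ 0.
k=0: 16.5 kHz.
k=1: 31 kHz, 64 kHz.
k=2: 78.5 kHz, 111.5 kHz.
k=3: 126 kHz, 159 kHz.
k=4: 173.5 kHz, 206.5 kHz.
Within [48 kHz, 138 kHz]: 64 kHz, 78.5 kHz, 111.5 kHz, 126 kHz.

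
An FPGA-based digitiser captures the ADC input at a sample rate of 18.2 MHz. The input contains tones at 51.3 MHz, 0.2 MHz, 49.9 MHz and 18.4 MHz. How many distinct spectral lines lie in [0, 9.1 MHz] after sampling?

3

fs/2 = 9.1 MHz.
51.3 MHz mod fs = 14.9 MHz.
14.9 MHz > fs/2 = 9.1 MHz, folds to fs − 14.9 MHz = 3.3 MHz.
0.2 MHz ≤ fs/2 = 9.1 MHz, passes unchanged.
49.9 MHz mod fs = 13.5 MHz.
13.5 MHz > fs/2 = 9.1 MHz, folds to fs − 13.5 MHz = 4.7 MHz.
18.4 MHz mod fs = 0.2 MHz.
0.2 MHz ≤ fs/2 = 9.1 MHz, appears at 0.2 MHz.
Distinct values: {0.2 MHz, 3.3 MHz, 4.7 MHz} → 3.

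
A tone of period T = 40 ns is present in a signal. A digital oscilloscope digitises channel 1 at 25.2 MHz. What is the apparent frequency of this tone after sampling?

0.2 MHz

T = 40 ns → f = 1/T = 25 MHz.
25 MHz > fs/2 = 12.6 MHz, folds to fs − 25 MHz = 0.2 MHz.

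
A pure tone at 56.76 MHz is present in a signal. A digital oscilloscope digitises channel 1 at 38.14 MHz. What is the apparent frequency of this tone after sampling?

18.62 MHz

56.76 MHz mod fs = 18.62 MHz.
18.62 MHz ≤ fs/2 = 19.07 MHz, appears at 18.62 MHz.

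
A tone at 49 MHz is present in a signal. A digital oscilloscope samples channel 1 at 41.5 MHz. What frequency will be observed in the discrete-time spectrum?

49 MHz mod fs = 7.5 MHz.
7.5 MHz ≤ fs/2 = 20.75 MHz, appears at 7.5 MHz.

7.5 MHz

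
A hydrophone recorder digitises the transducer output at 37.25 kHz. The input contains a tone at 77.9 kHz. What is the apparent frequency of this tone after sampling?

77.9 kHz mod fs = 3.4 kHz.
3.4 kHz ≤ fs/2 = 18.625 kHz, appears at 3.4 kHz.

3.4 kHz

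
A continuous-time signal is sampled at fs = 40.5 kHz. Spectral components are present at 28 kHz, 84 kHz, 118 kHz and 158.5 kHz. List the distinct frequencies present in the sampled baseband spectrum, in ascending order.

3 kHz, 3.5 kHz, 12.5 kHz

fs/2 = 20.25 kHz.
28 kHz > fs/2 = 20.25 kHz, folds to fs − 28 kHz = 12.5 kHz.
84 kHz mod fs = 3 kHz.
3 kHz ≤ fs/2 = 20.25 kHz, appears at 3 kHz.
118 kHz mod fs = 37 kHz.
37 kHz > fs/2 = 20.25 kHz, folds to fs − 37 kHz = 3.5 kHz.
158.5 kHz mod fs = 37 kHz.
37 kHz > fs/2 = 20.25 kHz, folds to fs − 37 kHz = 3.5 kHz.
Distinct values: {3 kHz, 3.5 kHz, 12.5 kHz}.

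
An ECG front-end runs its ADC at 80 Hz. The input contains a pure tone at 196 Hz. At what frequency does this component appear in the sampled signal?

196 Hz mod fs = 36 Hz.
36 Hz ≤ fs/2 = 40 Hz, appears at 36 Hz.

36 Hz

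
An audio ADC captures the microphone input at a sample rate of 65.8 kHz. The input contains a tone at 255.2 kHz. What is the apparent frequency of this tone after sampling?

255.2 kHz mod fs = 57.8 kHz.
57.8 kHz > fs/2 = 32.9 kHz, folds to fs − 57.8 kHz = 8 kHz.

8 kHz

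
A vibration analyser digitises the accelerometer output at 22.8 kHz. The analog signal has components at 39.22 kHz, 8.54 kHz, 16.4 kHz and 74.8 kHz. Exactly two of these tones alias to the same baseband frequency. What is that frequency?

fs/2 = 11.4 kHz.
39.22 kHz mod fs = 16.42 kHz.
16.42 kHz > fs/2 = 11.4 kHz, folds to fs − 16.42 kHz = 6.38 kHz.
8.54 kHz ≤ fs/2 = 11.4 kHz, passes unchanged.
16.4 kHz > fs/2 = 11.4 kHz, folds to fs − 16.4 kHz = 6.4 kHz.
74.8 kHz mod fs = 6.4 kHz.
6.4 kHz ≤ fs/2 = 11.4 kHz, appears at 6.4 kHz.
16.4 kHz and 74.8 kHz both map to 6.4 kHz.

6.4 kHz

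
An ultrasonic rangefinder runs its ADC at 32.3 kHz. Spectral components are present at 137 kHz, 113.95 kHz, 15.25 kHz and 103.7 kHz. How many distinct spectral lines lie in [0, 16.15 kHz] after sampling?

3

fs/2 = 16.15 kHz.
137 kHz mod fs = 7.8 kHz.
7.8 kHz ≤ fs/2 = 16.15 kHz, appears at 7.8 kHz.
113.95 kHz mod fs = 17.05 kHz.
17.05 kHz > fs/2 = 16.15 kHz, folds to fs − 17.05 kHz = 15.25 kHz.
15.25 kHz ≤ fs/2 = 16.15 kHz, passes unchanged.
103.7 kHz mod fs = 6.8 kHz.
6.8 kHz ≤ fs/2 = 16.15 kHz, appears at 6.8 kHz.
Distinct values: {6.8 kHz, 7.8 kHz, 15.25 kHz} → 3.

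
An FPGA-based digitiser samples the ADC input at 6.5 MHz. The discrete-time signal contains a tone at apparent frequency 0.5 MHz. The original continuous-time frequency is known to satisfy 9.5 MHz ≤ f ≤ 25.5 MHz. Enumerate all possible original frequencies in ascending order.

Frequencies that alias to 0.5 MHz are k·fs ± 0.5 MHz for integer k ≥ 0.
k=0: 0.5 MHz.
k=1: 6 MHz, 7 MHz.
k=2: 12.5 MHz, 13.5 MHz.
k=3: 19 MHz, 20 MHz.
k=4: 25.5 MHz, 26.5 MHz.
k=5: 32 MHz, 33 MHz.
Within [9.5 MHz, 25.5 MHz]: 12.5 MHz, 13.5 MHz, 19 MHz, 20 MHz, 25.5 MHz.

12.5 MHz, 13.5 MHz, 19 MHz, 20 MHz, 25.5 MHz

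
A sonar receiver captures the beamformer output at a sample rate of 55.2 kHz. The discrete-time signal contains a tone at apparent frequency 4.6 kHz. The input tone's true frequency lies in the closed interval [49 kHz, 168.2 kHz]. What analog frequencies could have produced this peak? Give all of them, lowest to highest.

Frequencies that alias to 4.6 kHz are k·fs ± 4.6 kHz for integer k ≥ 0.
k=0: 4.6 kHz.
k=1: 50.6 kHz, 59.8 kHz.
k=2: 105.8 kHz, 115 kHz.
k=3: 161 kHz, 170.2 kHz.
k=4: 216.2 kHz, 225.4 kHz.
Within [49 kHz, 168.2 kHz]: 50.6 kHz, 59.8 kHz, 105.8 kHz, 115 kHz, 161 kHz.

50.6 kHz, 59.8 kHz, 105.8 kHz, 115 kHz, 161 kHz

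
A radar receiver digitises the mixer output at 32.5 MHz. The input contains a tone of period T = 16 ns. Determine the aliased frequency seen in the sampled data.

T = 16 ns → f = 1/T = 62.5 MHz.
62.5 MHz mod fs = 30 MHz.
30 MHz > fs/2 = 16.25 MHz, folds to fs − 30 MHz = 2.5 MHz.

2.5 MHz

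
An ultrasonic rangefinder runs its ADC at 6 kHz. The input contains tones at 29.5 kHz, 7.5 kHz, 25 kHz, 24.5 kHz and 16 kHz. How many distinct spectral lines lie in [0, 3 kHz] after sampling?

4

fs/2 = 3 kHz.
29.5 kHz mod fs = 5.5 kHz.
5.5 kHz > fs/2 = 3 kHz, folds to fs − 5.5 kHz = 0.5 kHz.
7.5 kHz mod fs = 1.5 kHz.
1.5 kHz ≤ fs/2 = 3 kHz, appears at 1.5 kHz.
25 kHz mod fs = 1 kHz.
1 kHz ≤ fs/2 = 3 kHz, appears at 1 kHz.
24.5 kHz mod fs = 0.5 kHz.
0.5 kHz ≤ fs/2 = 3 kHz, appears at 0.5 kHz.
16 kHz mod fs = 4 kHz.
4 kHz > fs/2 = 3 kHz, folds to fs − 4 kHz = 2 kHz.
Distinct values: {0.5 kHz, 1 kHz, 1.5 kHz, 2 kHz} → 4.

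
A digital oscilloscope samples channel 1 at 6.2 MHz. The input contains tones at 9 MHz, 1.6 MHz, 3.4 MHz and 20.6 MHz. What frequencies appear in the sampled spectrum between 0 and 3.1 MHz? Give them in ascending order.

fs/2 = 3.1 MHz.
9 MHz mod fs = 2.8 MHz.
2.8 MHz ≤ fs/2 = 3.1 MHz, appears at 2.8 MHz.
1.6 MHz ≤ fs/2 = 3.1 MHz, passes unchanged.
3.4 MHz > fs/2 = 3.1 MHz, folds to fs − 3.4 MHz = 2.8 MHz.
20.6 MHz mod fs = 2 MHz.
2 MHz ≤ fs/2 = 3.1 MHz, appears at 2 MHz.
Distinct values: {1.6 MHz, 2 MHz, 2.8 MHz}.

1.6 MHz, 2 MHz, 2.8 MHz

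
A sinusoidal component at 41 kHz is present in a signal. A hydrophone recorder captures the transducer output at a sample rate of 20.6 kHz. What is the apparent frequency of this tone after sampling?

0.2 kHz

41 kHz mod fs = 20.4 kHz.
20.4 kHz > fs/2 = 10.3 kHz, folds to fs − 20.4 kHz = 0.2 kHz.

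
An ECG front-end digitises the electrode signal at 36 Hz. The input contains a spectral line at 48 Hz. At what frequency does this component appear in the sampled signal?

48 Hz mod fs = 12 Hz.
12 Hz ≤ fs/2 = 18 Hz, appears at 12 Hz.

12 Hz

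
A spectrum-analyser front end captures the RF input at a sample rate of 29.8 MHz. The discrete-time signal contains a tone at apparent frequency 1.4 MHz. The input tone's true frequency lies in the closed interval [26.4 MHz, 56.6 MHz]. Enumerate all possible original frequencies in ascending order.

Frequencies that alias to 1.4 MHz are k·fs ± 1.4 MHz for integer k ≥ 0.
k=0: 1.4 MHz.
k=1: 28.4 MHz, 31.2 MHz.
k=2: 58.2 MHz, 61 MHz.
Within [26.4 MHz, 56.6 MHz]: 28.4 MHz, 31.2 MHz.

28.4 MHz, 31.2 MHz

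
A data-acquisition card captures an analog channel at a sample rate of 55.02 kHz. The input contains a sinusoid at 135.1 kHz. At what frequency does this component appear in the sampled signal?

135.1 kHz mod fs = 25.06 kHz.
25.06 kHz ≤ fs/2 = 27.51 kHz, appears at 25.06 kHz.

25.06 kHz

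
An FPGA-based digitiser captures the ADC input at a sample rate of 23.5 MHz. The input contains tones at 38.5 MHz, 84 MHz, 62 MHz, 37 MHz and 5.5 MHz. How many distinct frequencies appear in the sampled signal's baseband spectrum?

fs/2 = 11.75 MHz.
38.5 MHz mod fs = 15 MHz.
15 MHz > fs/2 = 11.75 MHz, folds to fs − 15 MHz = 8.5 MHz.
84 MHz mod fs = 13.5 MHz.
13.5 MHz > fs/2 = 11.75 MHz, folds to fs − 13.5 MHz = 10 MHz.
62 MHz mod fs = 15 MHz.
15 MHz > fs/2 = 11.75 MHz, folds to fs − 15 MHz = 8.5 MHz.
37 MHz mod fs = 13.5 MHz.
13.5 MHz > fs/2 = 11.75 MHz, folds to fs − 13.5 MHz = 10 MHz.
5.5 MHz ≤ fs/2 = 11.75 MHz, passes unchanged.
Distinct values: {5.5 MHz, 8.5 MHz, 10 MHz} → 3.

3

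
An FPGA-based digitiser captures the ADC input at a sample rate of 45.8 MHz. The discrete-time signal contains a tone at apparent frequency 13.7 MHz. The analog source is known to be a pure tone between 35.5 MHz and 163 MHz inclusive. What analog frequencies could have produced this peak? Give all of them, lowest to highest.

Frequencies that alias to 13.7 MHz are k·fs ± 13.7 MHz for integer k ≥ 0.
k=0: 13.7 MHz.
k=1: 32.1 MHz, 59.5 MHz.
k=2: 77.9 MHz, 105.3 MHz.
k=3: 123.7 MHz, 151.1 MHz.
k=4: 169.5 MHz, 196.9 MHz.
Within [35.5 MHz, 163 MHz]: 59.5 MHz, 77.9 MHz, 105.3 MHz, 123.7 MHz, 151.1 MHz.

59.5 MHz, 77.9 MHz, 105.3 MHz, 123.7 MHz, 151.1 MHz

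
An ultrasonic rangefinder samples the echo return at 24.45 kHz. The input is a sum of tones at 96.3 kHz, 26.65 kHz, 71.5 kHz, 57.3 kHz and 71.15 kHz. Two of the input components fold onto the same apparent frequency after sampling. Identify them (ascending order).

26.65 kHz, 71.15 kHz

fs/2 = 12.225 kHz.
96.3 kHz mod fs = 22.95 kHz.
22.95 kHz > fs/2 = 12.225 kHz, folds to fs − 22.95 kHz = 1.5 kHz.
26.65 kHz mod fs = 2.2 kHz.
2.2 kHz ≤ fs/2 = 12.225 kHz, appears at 2.2 kHz.
71.5 kHz mod fs = 22.6 kHz.
22.6 kHz > fs/2 = 12.225 kHz, folds to fs − 22.6 kHz = 1.85 kHz.
57.3 kHz mod fs = 8.4 kHz.
8.4 kHz ≤ fs/2 = 12.225 kHz, appears at 8.4 kHz.
71.15 kHz mod fs = 22.25 kHz.
22.25 kHz > fs/2 = 12.225 kHz, folds to fs − 22.25 kHz = 2.2 kHz.
26.65 kHz and 71.15 kHz both map to 2.2 kHz.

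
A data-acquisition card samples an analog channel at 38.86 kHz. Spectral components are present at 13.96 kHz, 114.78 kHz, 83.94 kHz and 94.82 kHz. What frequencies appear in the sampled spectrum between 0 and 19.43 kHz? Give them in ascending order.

fs/2 = 19.43 kHz.
13.96 kHz ≤ fs/2 = 19.43 kHz, passes unchanged.
114.78 kHz mod fs = 37.06 kHz.
37.06 kHz > fs/2 = 19.43 kHz, folds to fs − 37.06 kHz = 1.8 kHz.
83.94 kHz mod fs = 6.22 kHz.
6.22 kHz ≤ fs/2 = 19.43 kHz, appears at 6.22 kHz.
94.82 kHz mod fs = 17.1 kHz.
17.1 kHz ≤ fs/2 = 19.43 kHz, appears at 17.1 kHz.
Distinct values: {1.8 kHz, 6.22 kHz, 13.96 kHz, 17.1 kHz}.

1.8 kHz, 6.22 kHz, 13.96 kHz, 17.1 kHz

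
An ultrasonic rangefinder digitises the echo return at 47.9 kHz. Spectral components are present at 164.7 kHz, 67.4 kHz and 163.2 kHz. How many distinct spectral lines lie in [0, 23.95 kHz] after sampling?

fs/2 = 23.95 kHz.
164.7 kHz mod fs = 21 kHz.
21 kHz ≤ fs/2 = 23.95 kHz, appears at 21 kHz.
67.4 kHz mod fs = 19.5 kHz.
19.5 kHz ≤ fs/2 = 23.95 kHz, appears at 19.5 kHz.
163.2 kHz mod fs = 19.5 kHz.
19.5 kHz ≤ fs/2 = 23.95 kHz, appears at 19.5 kHz.
Distinct values: {19.5 kHz, 21 kHz} → 2.

2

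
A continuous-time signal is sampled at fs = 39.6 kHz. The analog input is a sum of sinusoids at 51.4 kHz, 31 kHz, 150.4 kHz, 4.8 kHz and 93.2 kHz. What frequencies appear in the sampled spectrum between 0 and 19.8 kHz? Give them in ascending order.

fs/2 = 19.8 kHz.
51.4 kHz mod fs = 11.8 kHz.
11.8 kHz ≤ fs/2 = 19.8 kHz, appears at 11.8 kHz.
31 kHz > fs/2 = 19.8 kHz, folds to fs − 31 kHz = 8.6 kHz.
150.4 kHz mod fs = 31.6 kHz.
31.6 kHz > fs/2 = 19.8 kHz, folds to fs − 31.6 kHz = 8 kHz.
4.8 kHz ≤ fs/2 = 19.8 kHz, passes unchanged.
93.2 kHz mod fs = 14 kHz.
14 kHz ≤ fs/2 = 19.8 kHz, appears at 14 kHz.
Distinct values: {4.8 kHz, 8 kHz, 8.6 kHz, 11.8 kHz, 14 kHz}.

4.8 kHz, 8 kHz, 8.6 kHz, 11.8 kHz, 14 kHz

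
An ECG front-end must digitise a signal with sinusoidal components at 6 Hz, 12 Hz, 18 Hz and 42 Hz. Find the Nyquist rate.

Highest-frequency component: 42 Hz.
Nyquist rate = 2 × 42 Hz = 84 Hz.

84 Hz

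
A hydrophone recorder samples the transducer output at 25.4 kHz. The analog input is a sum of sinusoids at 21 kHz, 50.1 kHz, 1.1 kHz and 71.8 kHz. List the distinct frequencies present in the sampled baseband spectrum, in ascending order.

0.7 kHz, 1.1 kHz, 4.4 kHz

fs/2 = 12.7 kHz.
21 kHz > fs/2 = 12.7 kHz, folds to fs − 21 kHz = 4.4 kHz.
50.1 kHz mod fs = 24.7 kHz.
24.7 kHz > fs/2 = 12.7 kHz, folds to fs − 24.7 kHz = 0.7 kHz.
1.1 kHz ≤ fs/2 = 12.7 kHz, passes unchanged.
71.8 kHz mod fs = 21 kHz.
21 kHz > fs/2 = 12.7 kHz, folds to fs − 21 kHz = 4.4 kHz.
Distinct values: {0.7 kHz, 1.1 kHz, 4.4 kHz}.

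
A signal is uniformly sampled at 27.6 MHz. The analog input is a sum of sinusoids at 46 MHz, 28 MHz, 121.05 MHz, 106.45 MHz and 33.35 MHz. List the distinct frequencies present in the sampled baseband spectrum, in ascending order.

fs/2 = 13.8 MHz.
46 MHz mod fs = 18.4 MHz.
18.4 MHz > fs/2 = 13.8 MHz, folds to fs − 18.4 MHz = 9.2 MHz.
28 MHz mod fs = 0.4 MHz.
0.4 MHz ≤ fs/2 = 13.8 MHz, appears at 0.4 MHz.
121.05 MHz mod fs = 10.65 MHz.
10.65 MHz ≤ fs/2 = 13.8 MHz, appears at 10.65 MHz.
106.45 MHz mod fs = 23.65 MHz.
23.65 MHz > fs/2 = 13.8 MHz, folds to fs − 23.65 MHz = 3.95 MHz.
33.35 MHz mod fs = 5.75 MHz.
5.75 MHz ≤ fs/2 = 13.8 MHz, appears at 5.75 MHz.
Distinct values: {0.4 MHz, 3.95 MHz, 5.75 MHz, 9.2 MHz, 10.65 MHz}.

0.4 MHz, 3.95 MHz, 5.75 MHz, 9.2 MHz, 10.65 MHz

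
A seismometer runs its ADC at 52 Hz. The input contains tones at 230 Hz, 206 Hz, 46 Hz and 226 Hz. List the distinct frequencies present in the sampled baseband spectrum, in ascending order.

fs/2 = 26 Hz.
230 Hz mod fs = 22 Hz.
22 Hz ≤ fs/2 = 26 Hz, appears at 22 Hz.
206 Hz mod fs = 50 Hz.
50 Hz > fs/2 = 26 Hz, folds to fs − 50 Hz = 2 Hz.
46 Hz > fs/2 = 26 Hz, folds to fs − 46 Hz = 6 Hz.
226 Hz mod fs = 18 Hz.
18 Hz ≤ fs/2 = 26 Hz, appears at 18 Hz.
Distinct values: {2 Hz, 6 Hz, 18 Hz, 22 Hz}.

2 Hz, 6 Hz, 18 Hz, 22 Hz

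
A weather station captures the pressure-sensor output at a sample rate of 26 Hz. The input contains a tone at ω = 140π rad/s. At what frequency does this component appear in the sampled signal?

ω = 140π rad/s → f = ω/(2π) = 70 Hz.
70 Hz mod fs = 18 Hz.
18 Hz > fs/2 = 13 Hz, folds to fs − 18 Hz = 8 Hz.

8 Hz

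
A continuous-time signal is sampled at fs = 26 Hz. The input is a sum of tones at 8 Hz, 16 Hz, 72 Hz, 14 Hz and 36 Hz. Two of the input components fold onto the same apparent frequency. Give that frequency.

fs/2 = 13 Hz.
8 Hz ≤ fs/2 = 13 Hz, passes unchanged.
16 Hz > fs/2 = 13 Hz, folds to fs − 16 Hz = 10 Hz.
72 Hz mod fs = 20 Hz.
20 Hz > fs/2 = 13 Hz, folds to fs − 20 Hz = 6 Hz.
14 Hz > fs/2 = 13 Hz, folds to fs − 14 Hz = 12 Hz.
36 Hz mod fs = 10 Hz.
10 Hz ≤ fs/2 = 13 Hz, appears at 10 Hz.
16 Hz and 36 Hz both map to 10 Hz.

10 Hz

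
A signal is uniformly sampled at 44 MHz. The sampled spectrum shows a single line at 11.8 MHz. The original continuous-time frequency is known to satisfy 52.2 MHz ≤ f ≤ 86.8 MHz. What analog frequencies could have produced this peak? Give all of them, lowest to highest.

55.8 MHz, 76.2 MHz

Frequencies that alias to 11.8 MHz are k·fs ± 11.8 MHz for integer k ≥ 0.
k=0: 11.8 MHz.
k=1: 32.2 MHz, 55.8 MHz.
k=2: 76.2 MHz, 99.8 MHz.
k=3: 120.2 MHz, 143.8 MHz.
Within [52.2 MHz, 86.8 MHz]: 55.8 MHz, 76.2 MHz.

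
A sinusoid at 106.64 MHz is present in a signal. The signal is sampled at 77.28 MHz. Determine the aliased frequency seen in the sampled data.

29.36 MHz

106.64 MHz mod fs = 29.36 MHz.
29.36 MHz ≤ fs/2 = 38.64 MHz, appears at 29.36 MHz.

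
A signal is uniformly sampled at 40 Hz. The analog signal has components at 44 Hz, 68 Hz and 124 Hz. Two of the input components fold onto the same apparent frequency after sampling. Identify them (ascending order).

fs/2 = 20 Hz.
44 Hz mod fs = 4 Hz.
4 Hz ≤ fs/2 = 20 Hz, appears at 4 Hz.
68 Hz mod fs = 28 Hz.
28 Hz > fs/2 = 20 Hz, folds to fs − 28 Hz = 12 Hz.
124 Hz mod fs = 4 Hz.
4 Hz ≤ fs/2 = 20 Hz, appears at 4 Hz.
44 Hz and 124 Hz both map to 4 Hz.

44 Hz, 124 Hz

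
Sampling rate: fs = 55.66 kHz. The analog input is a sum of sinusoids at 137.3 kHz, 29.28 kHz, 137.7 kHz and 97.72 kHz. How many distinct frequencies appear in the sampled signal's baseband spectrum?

3

fs/2 = 27.83 kHz.
137.3 kHz mod fs = 25.98 kHz.
25.98 kHz ≤ fs/2 = 27.83 kHz, appears at 25.98 kHz.
29.28 kHz > fs/2 = 27.83 kHz, folds to fs − 29.28 kHz = 26.38 kHz.
137.7 kHz mod fs = 26.38 kHz.
26.38 kHz ≤ fs/2 = 27.83 kHz, appears at 26.38 kHz.
97.72 kHz mod fs = 42.06 kHz.
42.06 kHz > fs/2 = 27.83 kHz, folds to fs − 42.06 kHz = 13.6 kHz.
Distinct values: {13.6 kHz, 25.98 kHz, 26.38 kHz} → 3.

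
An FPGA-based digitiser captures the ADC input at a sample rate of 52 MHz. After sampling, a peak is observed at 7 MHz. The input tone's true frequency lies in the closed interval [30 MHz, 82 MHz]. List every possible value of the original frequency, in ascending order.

Frequencies that alias to 7 MHz are k·fs ± 7 MHz for integer k ≥ 0.
k=0: 7 MHz.
k=1: 45 MHz, 59 MHz.
k=2: 97 MHz, 111 MHz.
Within [30 MHz, 82 MHz]: 45 MHz, 59 MHz.

45 MHz, 59 MHz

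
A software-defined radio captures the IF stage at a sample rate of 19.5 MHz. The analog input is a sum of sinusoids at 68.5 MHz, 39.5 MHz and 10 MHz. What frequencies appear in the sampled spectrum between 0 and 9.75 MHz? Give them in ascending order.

fs/2 = 9.75 MHz.
68.5 MHz mod fs = 10 MHz.
10 MHz > fs/2 = 9.75 MHz, folds to fs − 10 MHz = 9.5 MHz.
39.5 MHz mod fs = 0.5 MHz.
0.5 MHz ≤ fs/2 = 9.75 MHz, appears at 0.5 MHz.
10 MHz > fs/2 = 9.75 MHz, folds to fs − 10 MHz = 9.5 MHz.
Distinct values: {0.5 MHz, 9.5 MHz}.

0.5 MHz, 9.5 MHz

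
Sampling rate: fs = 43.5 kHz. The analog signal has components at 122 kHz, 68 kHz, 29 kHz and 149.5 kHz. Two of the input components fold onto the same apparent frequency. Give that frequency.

19 kHz

fs/2 = 21.75 kHz.
122 kHz mod fs = 35 kHz.
35 kHz > fs/2 = 21.75 kHz, folds to fs − 35 kHz = 8.5 kHz.
68 kHz mod fs = 24.5 kHz.
24.5 kHz > fs/2 = 21.75 kHz, folds to fs − 24.5 kHz = 19 kHz.
29 kHz > fs/2 = 21.75 kHz, folds to fs − 29 kHz = 14.5 kHz.
149.5 kHz mod fs = 19 kHz.
19 kHz ≤ fs/2 = 21.75 kHz, appears at 19 kHz.
68 kHz and 149.5 kHz both map to 19 kHz.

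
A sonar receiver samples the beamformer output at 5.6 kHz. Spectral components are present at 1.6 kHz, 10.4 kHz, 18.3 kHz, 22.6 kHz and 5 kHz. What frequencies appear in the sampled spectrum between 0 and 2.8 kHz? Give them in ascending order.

0.2 kHz, 0.6 kHz, 0.8 kHz, 1.5 kHz, 1.6 kHz

fs/2 = 2.8 kHz.
1.6 kHz ≤ fs/2 = 2.8 kHz, passes unchanged.
10.4 kHz mod fs = 4.8 kHz.
4.8 kHz > fs/2 = 2.8 kHz, folds to fs − 4.8 kHz = 0.8 kHz.
18.3 kHz mod fs = 1.5 kHz.
1.5 kHz ≤ fs/2 = 2.8 kHz, appears at 1.5 kHz.
22.6 kHz mod fs = 0.2 kHz.
0.2 kHz ≤ fs/2 = 2.8 kHz, appears at 0.2 kHz.
5 kHz > fs/2 = 2.8 kHz, folds to fs − 5 kHz = 0.6 kHz.
Distinct values: {0.2 kHz, 0.6 kHz, 0.8 kHz, 1.5 kHz, 1.6 kHz}.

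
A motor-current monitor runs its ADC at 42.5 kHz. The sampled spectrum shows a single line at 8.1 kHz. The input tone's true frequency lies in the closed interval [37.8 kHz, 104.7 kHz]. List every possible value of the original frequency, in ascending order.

Frequencies that alias to 8.1 kHz are k·fs ± 8.1 kHz for integer k ≥ 0.
k=0: 8.1 kHz.
k=1: 34.4 kHz, 50.6 kHz.
k=2: 76.9 kHz, 93.1 kHz.
k=3: 119.4 kHz, 135.6 kHz.
Within [37.8 kHz, 104.7 kHz]: 50.6 kHz, 76.9 kHz, 93.1 kHz.

50.6 kHz, 76.9 kHz, 93.1 kHz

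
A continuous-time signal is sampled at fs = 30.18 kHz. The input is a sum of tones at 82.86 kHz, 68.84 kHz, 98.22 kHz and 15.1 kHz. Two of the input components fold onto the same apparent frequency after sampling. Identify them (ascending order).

fs/2 = 15.09 kHz.
82.86 kHz mod fs = 22.5 kHz.
22.5 kHz > fs/2 = 15.09 kHz, folds to fs − 22.5 kHz = 7.68 kHz.
68.84 kHz mod fs = 8.48 kHz.
8.48 kHz ≤ fs/2 = 15.09 kHz, appears at 8.48 kHz.
98.22 kHz mod fs = 7.68 kHz.
7.68 kHz ≤ fs/2 = 15.09 kHz, appears at 7.68 kHz.
15.1 kHz > fs/2 = 15.09 kHz, folds to fs − 15.1 kHz = 15.08 kHz.
82.86 kHz and 98.22 kHz both map to 7.68 kHz.

82.86 kHz, 98.22 kHz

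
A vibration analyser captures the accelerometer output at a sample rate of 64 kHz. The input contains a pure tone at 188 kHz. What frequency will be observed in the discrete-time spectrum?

4 kHz

188 kHz mod fs = 60 kHz.
60 kHz > fs/2 = 32 kHz, folds to fs − 60 kHz = 4 kHz.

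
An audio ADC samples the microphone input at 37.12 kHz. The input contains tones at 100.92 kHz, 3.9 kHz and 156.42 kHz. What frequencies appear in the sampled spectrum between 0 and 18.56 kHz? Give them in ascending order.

fs/2 = 18.56 kHz.
100.92 kHz mod fs = 26.68 kHz.
26.68 kHz > fs/2 = 18.56 kHz, folds to fs − 26.68 kHz = 10.44 kHz.
3.9 kHz ≤ fs/2 = 18.56 kHz, passes unchanged.
156.42 kHz mod fs = 7.94 kHz.
7.94 kHz ≤ fs/2 = 18.56 kHz, appears at 7.94 kHz.
Distinct values: {3.9 kHz, 7.94 kHz, 10.44 kHz}.

3.9 kHz, 7.94 kHz, 10.44 kHz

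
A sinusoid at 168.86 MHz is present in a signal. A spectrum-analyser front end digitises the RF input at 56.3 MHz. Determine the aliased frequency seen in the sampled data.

0.04 MHz

168.86 MHz mod fs = 56.26 MHz.
56.26 MHz > fs/2 = 28.15 MHz, folds to fs − 56.26 MHz = 0.04 MHz.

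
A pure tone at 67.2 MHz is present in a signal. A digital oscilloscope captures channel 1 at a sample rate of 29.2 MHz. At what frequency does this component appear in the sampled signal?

8.8 MHz

67.2 MHz mod fs = 8.8 MHz.
8.8 MHz ≤ fs/2 = 14.6 MHz, appears at 8.8 MHz.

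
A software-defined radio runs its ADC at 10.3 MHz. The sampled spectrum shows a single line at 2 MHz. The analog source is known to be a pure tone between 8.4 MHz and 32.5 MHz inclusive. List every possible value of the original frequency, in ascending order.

12.3 MHz, 18.6 MHz, 22.6 MHz, 28.9 MHz

Frequencies that alias to 2 MHz are k·fs ± 2 MHz for integer k ≥ 0.
k=0: 2 MHz.
k=1: 8.3 MHz, 12.3 MHz.
k=2: 18.6 MHz, 22.6 MHz.
k=3: 28.9 MHz, 32.9 MHz.
k=4: 39.2 MHz, 43.2 MHz.
Within [8.4 MHz, 32.5 MHz]: 12.3 MHz, 18.6 MHz, 22.6 MHz, 28.9 MHz.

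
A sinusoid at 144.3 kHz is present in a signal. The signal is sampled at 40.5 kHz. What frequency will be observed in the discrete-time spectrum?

144.3 kHz mod fs = 22.8 kHz.
22.8 kHz > fs/2 = 20.25 kHz, folds to fs − 22.8 kHz = 17.7 kHz.

17.7 kHz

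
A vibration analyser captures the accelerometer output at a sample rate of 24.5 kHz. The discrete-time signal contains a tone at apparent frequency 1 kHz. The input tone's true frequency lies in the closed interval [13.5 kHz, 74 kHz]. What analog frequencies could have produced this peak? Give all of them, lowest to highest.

23.5 kHz, 25.5 kHz, 48 kHz, 50 kHz, 72.5 kHz

Frequencies that alias to 1 kHz are k·fs ± 1 kHz for integer k ≥ 0.
k=0: 1 kHz.
k=1: 23.5 kHz, 25.5 kHz.
k=2: 48 kHz, 50 kHz.
k=3: 72.5 kHz, 74.5 kHz.
k=4: 97 kHz, 99 kHz.
Within [13.5 kHz, 74 kHz]: 23.5 kHz, 25.5 kHz, 48 kHz, 50 kHz, 72.5 kHz.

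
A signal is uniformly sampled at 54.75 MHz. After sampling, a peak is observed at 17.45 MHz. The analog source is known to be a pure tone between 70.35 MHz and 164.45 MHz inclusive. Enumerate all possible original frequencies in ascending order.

Frequencies that alias to 17.45 MHz are k·fs ± 17.45 MHz for integer k ≥ 0.
k=0: 17.45 MHz.
k=1: 37.3 MHz, 72.2 MHz.
k=2: 92.05 MHz, 126.95 MHz.
k=3: 146.8 MHz, 181.7 MHz.
k=4: 201.55 MHz, 236.45 MHz.
Within [70.35 MHz, 164.45 MHz]: 72.2 MHz, 92.05 MHz, 126.95 MHz, 146.8 MHz.

72.2 MHz, 92.05 MHz, 126.95 MHz, 146.8 MHz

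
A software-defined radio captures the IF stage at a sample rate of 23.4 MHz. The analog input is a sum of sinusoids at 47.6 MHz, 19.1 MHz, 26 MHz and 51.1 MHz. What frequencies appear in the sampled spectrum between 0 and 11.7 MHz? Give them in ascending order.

0.8 MHz, 2.6 MHz, 4.3 MHz

fs/2 = 11.7 MHz.
47.6 MHz mod fs = 0.8 MHz.
0.8 MHz ≤ fs/2 = 11.7 MHz, appears at 0.8 MHz.
19.1 MHz > fs/2 = 11.7 MHz, folds to fs − 19.1 MHz = 4.3 MHz.
26 MHz mod fs = 2.6 MHz.
2.6 MHz ≤ fs/2 = 11.7 MHz, appears at 2.6 MHz.
51.1 MHz mod fs = 4.3 MHz.
4.3 MHz ≤ fs/2 = 11.7 MHz, appears at 4.3 MHz.
Distinct values: {0.8 MHz, 2.6 MHz, 4.3 MHz}.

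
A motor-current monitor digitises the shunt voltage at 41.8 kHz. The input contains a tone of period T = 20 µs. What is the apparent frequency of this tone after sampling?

8.2 kHz

T = 20 µs → f = 1/T = 50 kHz.
50 kHz mod fs = 8.2 kHz.
8.2 kHz ≤ fs/2 = 20.9 kHz, appears at 8.2 kHz.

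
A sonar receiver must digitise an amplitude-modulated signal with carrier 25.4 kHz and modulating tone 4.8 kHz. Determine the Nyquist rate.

60.4 kHz

AM sidebands sit at fc ± fm = 20.6 kHz and 30.2 kHz.
Highest-frequency component: 30.2 kHz.
Nyquist rate = 2 × 30.2 kHz = 60.4 kHz.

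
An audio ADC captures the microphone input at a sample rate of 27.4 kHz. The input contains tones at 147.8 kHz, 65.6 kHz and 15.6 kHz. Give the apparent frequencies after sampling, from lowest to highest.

fs/2 = 13.7 kHz.
147.8 kHz mod fs = 10.8 kHz.
10.8 kHz ≤ fs/2 = 13.7 kHz, appears at 10.8 kHz.
65.6 kHz mod fs = 10.8 kHz.
10.8 kHz ≤ fs/2 = 13.7 kHz, appears at 10.8 kHz.
15.6 kHz > fs/2 = 13.7 kHz, folds to fs − 15.6 kHz = 11.8 kHz.
Distinct values: {10.8 kHz, 11.8 kHz}.

10.8 kHz, 11.8 kHz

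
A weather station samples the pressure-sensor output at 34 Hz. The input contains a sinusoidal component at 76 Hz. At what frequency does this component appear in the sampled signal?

8 Hz

76 Hz mod fs = 8 Hz.
8 Hz ≤ fs/2 = 17 Hz, appears at 8 Hz.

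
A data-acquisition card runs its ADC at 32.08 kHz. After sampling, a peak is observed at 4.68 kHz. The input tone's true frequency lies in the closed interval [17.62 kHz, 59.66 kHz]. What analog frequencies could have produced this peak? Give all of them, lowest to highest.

Frequencies that alias to 4.68 kHz are k·fs ± 4.68 kHz for integer k ≥ 0.
k=0: 4.68 kHz.
k=1: 27.4 kHz, 36.76 kHz.
k=2: 59.48 kHz, 68.84 kHz.
k=3: 91.56 kHz, 100.92 kHz.
Within [17.62 kHz, 59.66 kHz]: 27.4 kHz, 36.76 kHz, 59.48 kHz.

27.4 kHz, 36.76 kHz, 59.48 kHz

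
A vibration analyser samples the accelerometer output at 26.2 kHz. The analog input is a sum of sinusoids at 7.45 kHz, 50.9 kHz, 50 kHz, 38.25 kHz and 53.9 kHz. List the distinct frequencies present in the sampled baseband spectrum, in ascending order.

fs/2 = 13.1 kHz.
7.45 kHz ≤ fs/2 = 13.1 kHz, passes unchanged.
50.9 kHz mod fs = 24.7 kHz.
24.7 kHz > fs/2 = 13.1 kHz, folds to fs − 24.7 kHz = 1.5 kHz.
50 kHz mod fs = 23.8 kHz.
23.8 kHz > fs/2 = 13.1 kHz, folds to fs − 23.8 kHz = 2.4 kHz.
38.25 kHz mod fs = 12.05 kHz.
12.05 kHz ≤ fs/2 = 13.1 kHz, appears at 12.05 kHz.
53.9 kHz mod fs = 1.5 kHz.
1.5 kHz ≤ fs/2 = 13.1 kHz, appears at 1.5 kHz.
Distinct values: {1.5 kHz, 2.4 kHz, 7.45 kHz, 12.05 kHz}.

1.5 kHz, 2.4 kHz, 7.45 kHz, 12.05 kHz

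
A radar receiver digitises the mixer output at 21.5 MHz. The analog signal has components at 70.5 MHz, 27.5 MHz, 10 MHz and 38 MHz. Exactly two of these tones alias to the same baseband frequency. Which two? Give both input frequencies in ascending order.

fs/2 = 10.75 MHz.
70.5 MHz mod fs = 6 MHz.
6 MHz ≤ fs/2 = 10.75 MHz, appears at 6 MHz.
27.5 MHz mod fs = 6 MHz.
6 MHz ≤ fs/2 = 10.75 MHz, appears at 6 MHz.
10 MHz ≤ fs/2 = 10.75 MHz, passes unchanged.
38 MHz mod fs = 16.5 MHz.
16.5 MHz > fs/2 = 10.75 MHz, folds to fs − 16.5 MHz = 5 MHz.
27.5 MHz and 70.5 MHz both map to 6 MHz.

27.5 MHz, 70.5 MHz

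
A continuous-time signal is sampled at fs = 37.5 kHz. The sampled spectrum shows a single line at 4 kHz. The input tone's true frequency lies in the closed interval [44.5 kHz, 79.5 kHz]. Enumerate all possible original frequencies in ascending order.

71 kHz, 79 kHz

Frequencies that alias to 4 kHz are k·fs ± 4 kHz for integer k ≥ 0.
k=0: 4 kHz.
k=1: 33.5 kHz, 41.5 kHz.
k=2: 71 kHz, 79 kHz.
k=3: 108.5 kHz, 116.5 kHz.
Within [44.5 kHz, 79.5 kHz]: 71 kHz, 79 kHz.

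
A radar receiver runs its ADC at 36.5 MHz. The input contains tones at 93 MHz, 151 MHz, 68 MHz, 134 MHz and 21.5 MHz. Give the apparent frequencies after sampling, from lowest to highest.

5 MHz, 12 MHz, 15 MHz, 16.5 MHz

fs/2 = 18.25 MHz.
93 MHz mod fs = 20 MHz.
20 MHz > fs/2 = 18.25 MHz, folds to fs − 20 MHz = 16.5 MHz.
151 MHz mod fs = 5 MHz.
5 MHz ≤ fs/2 = 18.25 MHz, appears at 5 MHz.
68 MHz mod fs = 31.5 MHz.
31.5 MHz > fs/2 = 18.25 MHz, folds to fs − 31.5 MHz = 5 MHz.
134 MHz mod fs = 24.5 MHz.
24.5 MHz > fs/2 = 18.25 MHz, folds to fs − 24.5 MHz = 12 MHz.
21.5 MHz > fs/2 = 18.25 MHz, folds to fs − 21.5 MHz = 15 MHz.
Distinct values: {5 MHz, 12 MHz, 15 MHz, 16.5 MHz}.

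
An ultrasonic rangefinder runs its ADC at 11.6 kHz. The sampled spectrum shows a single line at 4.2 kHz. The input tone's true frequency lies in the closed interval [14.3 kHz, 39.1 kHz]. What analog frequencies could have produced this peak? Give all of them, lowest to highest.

15.8 kHz, 19 kHz, 27.4 kHz, 30.6 kHz, 39 kHz

Frequencies that alias to 4.2 kHz are k·fs ± 4.2 kHz for integer k ≥ 0.
k=0: 4.2 kHz.
k=1: 7.4 kHz, 15.8 kHz.
k=2: 19 kHz, 27.4 kHz.
k=3: 30.6 kHz, 39 kHz.
k=4: 42.2 kHz, 50.6 kHz.
Within [14.3 kHz, 39.1 kHz]: 15.8 kHz, 19 kHz, 27.4 kHz, 30.6 kHz, 39 kHz.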